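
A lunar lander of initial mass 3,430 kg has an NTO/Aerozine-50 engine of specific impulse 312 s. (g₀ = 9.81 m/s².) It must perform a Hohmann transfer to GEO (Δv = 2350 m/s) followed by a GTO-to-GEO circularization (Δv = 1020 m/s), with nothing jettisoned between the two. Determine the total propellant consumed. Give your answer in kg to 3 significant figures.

v_e = Isp · g₀ = 312 × 9.81 = 3060.7 m/s.
After the first burn: m = 3430 × exp(−2350/3060.7) = 3430 × 0.46404 = 1,591.66 kg.
After the second burn: m = 1,591.66 × exp(−1020/3060.7) = 1,591.66 × 0.71659 = 1,140.57 kg.
Total propellant = m₀ − m_final = 3430 − 1,140.57 = 2,289.43 kg.

total propellant consumed ≈ 2290 kg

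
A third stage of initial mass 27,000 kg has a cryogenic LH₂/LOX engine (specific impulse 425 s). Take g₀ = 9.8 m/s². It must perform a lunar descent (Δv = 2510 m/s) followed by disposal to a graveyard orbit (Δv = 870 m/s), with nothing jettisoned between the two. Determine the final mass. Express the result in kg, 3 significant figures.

v_e = Isp · g₀ = 425 × 9.8 = 4165.0 m/s.
After the first burn: m = 27000 × exp(−2510/4165.0) = 27000 × 0.54736 = 14,778.7 kg.
After the second burn: m = 14,778.7 × exp(−870/4165.0) = 14,778.7 × 0.81149 = 11,992.8 kg.

final mass ≈ 12000 kg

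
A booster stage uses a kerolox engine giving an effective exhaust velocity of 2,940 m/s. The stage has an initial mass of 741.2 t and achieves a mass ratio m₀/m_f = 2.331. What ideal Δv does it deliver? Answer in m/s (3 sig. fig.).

Rocket equation: Δv = v_e · ln(2.331) = 2940.0 × 0.8463 ≈ 2488.1 m/s.

Δv ≈ 2490 m/s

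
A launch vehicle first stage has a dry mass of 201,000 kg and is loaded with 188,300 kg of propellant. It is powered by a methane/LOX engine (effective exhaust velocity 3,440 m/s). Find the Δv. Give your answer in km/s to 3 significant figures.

m₀ = m_dry + m_prop = 201,000 + 188,300 = 389,300 kg.
Using Δv = v_e ln(m₀/m_f): Δv = v_e · ln(m₀/m_f) = 3440.0 × ln(1.937) = 3440.0 × 0.6610 ≈ 2274.0 m/s.

Δv ≈ 2.27 km/s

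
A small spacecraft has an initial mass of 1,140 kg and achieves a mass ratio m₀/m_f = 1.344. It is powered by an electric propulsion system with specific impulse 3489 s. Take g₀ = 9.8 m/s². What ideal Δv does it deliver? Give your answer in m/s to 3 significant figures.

Δv ≈ 10100 m/s

v_e = Isp · g₀ = 3489 × 9.8 = 34192.2 m/s.
Δv = v_e · ln(1.344) = 34192.2 × 0.2957 ≈ 10108.9 m/s.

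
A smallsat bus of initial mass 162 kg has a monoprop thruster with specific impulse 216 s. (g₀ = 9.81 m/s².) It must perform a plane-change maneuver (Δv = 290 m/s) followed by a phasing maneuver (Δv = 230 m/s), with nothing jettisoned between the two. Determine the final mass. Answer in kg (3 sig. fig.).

final mass ≈ 127 kg

v_e = Isp · g₀ = 216 × 9.81 = 2119.0 m/s.
After the first burn: m = 162 × exp(−290/2119.0) = 162 × 0.87209 = 141.279 kg.
After the second burn: m = 141.279 × exp(−230/2119.0) = 141.279 × 0.89714 = 126.747 kg.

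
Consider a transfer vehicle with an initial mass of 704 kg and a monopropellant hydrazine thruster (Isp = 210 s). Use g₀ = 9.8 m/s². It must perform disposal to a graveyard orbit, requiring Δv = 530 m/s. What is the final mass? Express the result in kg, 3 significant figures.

v_e = Isp · g₀ = 210 × 9.8 = 2058.0 m/s.
By the Tsiolkovsky rocket equation, m₀/m_f = exp(Δv / v_e) = exp(530 / 2058.0) = exp(0.2575) = 1.2937.
m_f = m₀ / 1.2937 = 704 / 1.2937 = 544.176 kg.

final mass ≈ 544 kg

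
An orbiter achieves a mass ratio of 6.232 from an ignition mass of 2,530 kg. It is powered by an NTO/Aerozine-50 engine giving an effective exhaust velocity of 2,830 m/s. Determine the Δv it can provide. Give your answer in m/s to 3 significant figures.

From the ideal rocket equation, Δv = v_e · ln(6.232) = 2830.0 × 1.8297 ≈ 5178.0 m/s.

Δv ≈ 5180 m/s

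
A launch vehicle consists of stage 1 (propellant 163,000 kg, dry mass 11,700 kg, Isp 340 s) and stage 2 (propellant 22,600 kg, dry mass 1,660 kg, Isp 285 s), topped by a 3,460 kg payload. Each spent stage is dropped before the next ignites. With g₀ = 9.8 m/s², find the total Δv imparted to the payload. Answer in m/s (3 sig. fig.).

Δv ≈ 10200 m/s

Ignition mass of stage 1 = 163,000+11,700 + 22,600+1,660 + 3,460 = 202,420 kg.
Stage 1: m₀ = 202,420 kg, m_f = 202,420 − 163,000 = 39,420 kg; Δv = 340×9.8×ln(5.135) = 3332.0×1.6361 ≈ 5451 m/s.
Stage 2: m₀ = 27,720 kg, m_f = 27,720 − 22,600 = 5,120 kg; Δv = 285×9.8×ln(5.414) = 2793.0×1.6890 ≈ 4717 m/s.
Total Δv = 5451 + 4717 = 10168 m/s.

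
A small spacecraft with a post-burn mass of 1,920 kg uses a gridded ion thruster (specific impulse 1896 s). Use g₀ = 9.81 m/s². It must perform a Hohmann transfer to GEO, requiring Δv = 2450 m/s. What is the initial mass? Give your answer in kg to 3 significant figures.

v_e = Isp · g₀ = 1896 × 9.81 = 18599.8 m/s.
m₀/m_f = exp(Δv / v_e) = exp(2450 / 18599.8) = exp(0.1317) = 1.1408.
m₀ = m_f × 1.1408 = 1,920 × 1.1408 = 2,190.34 kg.

initial mass ≈ 2190 kg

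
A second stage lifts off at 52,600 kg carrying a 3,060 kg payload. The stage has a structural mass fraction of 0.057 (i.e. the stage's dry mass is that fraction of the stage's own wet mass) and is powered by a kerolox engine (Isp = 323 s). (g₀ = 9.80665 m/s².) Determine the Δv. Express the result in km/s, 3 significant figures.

Stage wet mass = m₀ − payload = 52,600 − 3,060 = 49,540 kg.
Stage dry mass = ε × stage wet mass = 0.057 × 49,540 = 2,823.78 kg.
Burnout mass m_f = stage dry + payload = 2,823.78 + 3,060 = 5,883.78 kg.
v_e = Isp · g₀ = 323 × 9.80665 = 3167.5 m/s.
Rocket equation: Δv = v_e · ln(52,600/5,883.78) = 3167.5 × ln(8.94) = 3167.5 × 2.1905 ≈ 6939 m/s.

Δv ≈ 6.94 km/s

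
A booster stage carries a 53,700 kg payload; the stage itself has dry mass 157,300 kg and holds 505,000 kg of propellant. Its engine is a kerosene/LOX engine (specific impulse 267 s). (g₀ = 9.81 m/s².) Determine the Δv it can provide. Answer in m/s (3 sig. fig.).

Δv ≈ 3200 m/s

v_e = Isp · g₀ = 267 × 9.81 = 2619.3 m/s.
m₀ = payload + dry + propellant = 53,700 + 157,300 + 505,000 = 716,000 kg.
m_f = payload + dry = 53,700 + 157,300 = 211,000 kg.
Δv = v_e · ln(m₀/m_f) = 2619.3 × ln(3.393) = 2619.3 × 1.2218 ≈ 3200.3 m/s.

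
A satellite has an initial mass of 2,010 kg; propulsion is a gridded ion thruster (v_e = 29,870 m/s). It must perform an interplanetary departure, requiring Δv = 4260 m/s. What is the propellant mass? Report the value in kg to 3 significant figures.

Rocket equation: m₀/m_f = exp(Δv / v_e) = exp(4260 / 29870.0) = exp(0.1426) = 1.1533.
m_f = 2,010 / 1.1533 = 1,742.82 kg, so propellant = m₀ − m_f = 2,010 − 1,742.82 = 267.18 kg.

propellant mass ≈ 267 kg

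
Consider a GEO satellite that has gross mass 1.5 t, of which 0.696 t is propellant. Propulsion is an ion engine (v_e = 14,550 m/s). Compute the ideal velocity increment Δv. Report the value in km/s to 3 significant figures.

Δv ≈ 9.07 km/s

m_f = m₀ − m_prop = 1.5 − 0.696 = 0.804 t.
Δv = v_e · ln(m₀/m_f) = 14550.0 × ln(1.866) = 14550.0 × 0.6236 ≈ 9073.7 m/s.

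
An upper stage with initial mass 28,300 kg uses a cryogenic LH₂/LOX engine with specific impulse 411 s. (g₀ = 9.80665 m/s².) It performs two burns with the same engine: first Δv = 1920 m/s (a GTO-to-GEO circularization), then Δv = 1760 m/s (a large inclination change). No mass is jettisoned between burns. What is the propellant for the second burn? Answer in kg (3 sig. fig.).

v_e = Isp · g₀ = 411 × 9.80665 = 4030.5 m/s.
After the first burn: m = 28300 × exp(−1920/4030.5) = 28300 × 0.62104 = 17,575.4 kg.
After the second burn: m = 17,575.4 × exp(−1760/4030.5) = 17,575.4 × 0.64619 = 11,357 kg.
Second-burn propellant = 17,575.4 − 11,357 = 6,218.4 kg.

propellant for the second burn ≈ 6220 kg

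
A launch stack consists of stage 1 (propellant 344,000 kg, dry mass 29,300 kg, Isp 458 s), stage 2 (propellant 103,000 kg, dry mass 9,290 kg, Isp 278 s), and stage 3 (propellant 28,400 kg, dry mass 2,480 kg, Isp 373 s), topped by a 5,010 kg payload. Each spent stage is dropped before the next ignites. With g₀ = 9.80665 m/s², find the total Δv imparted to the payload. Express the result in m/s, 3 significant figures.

Δv ≈ 13800 m/s

Ignition mass of stage 1 = 344,000+29,300 + 103,000+9,290 + 28,400+2,480 + 5,010 = 521,480 kg.
Stage 1: m₀ = 521,480 kg, m_f = 521,480 − 344,000 = 177,480 kg; Δv = 458×9.80665×ln(2.938) = 4491.4×1.0778 ≈ 4841 m/s.
Stage 2: m₀ = 148,180 kg, m_f = 148,180 − 103,000 = 45,180 kg; Δv = 278×9.80665×ln(3.28) = 2726.2×1.1878 ≈ 3238 m/s.
Stage 3: m₀ = 35,890 kg, m_f = 35,890 − 28,400 = 7,490 kg; Δv = 373×9.80665×ln(4.792) = 3657.9×1.5669 ≈ 5731 m/s.
Total Δv = 4841 + 3238 + 5731 = 13810 m/s.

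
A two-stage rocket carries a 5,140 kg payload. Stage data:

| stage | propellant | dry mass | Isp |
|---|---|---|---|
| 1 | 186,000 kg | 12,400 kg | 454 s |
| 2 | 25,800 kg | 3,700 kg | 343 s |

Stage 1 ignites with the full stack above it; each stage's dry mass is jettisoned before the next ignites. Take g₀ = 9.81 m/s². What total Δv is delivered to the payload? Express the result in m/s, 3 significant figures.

Ignition mass of stage 1 = 186,000+12,400 + 25,800+3,700 + 5,140 = 233,040 kg.
Stage 1: m₀ = 233,040 kg, m_f = 233,040 − 186,000 = 47,040 kg; Δv = 454×9.81×ln(4.954) = 4453.7×1.6002 ≈ 7127 m/s.
Stage 2: m₀ = 34,640 kg, m_f = 34,640 − 25,800 = 8,840 kg; Δv = 343×9.81×ln(3.919) = 3364.8×1.3657 ≈ 4595 m/s.
Total Δv = 7127 + 4595 = 11722 m/s.

Δv ≈ 11700 m/s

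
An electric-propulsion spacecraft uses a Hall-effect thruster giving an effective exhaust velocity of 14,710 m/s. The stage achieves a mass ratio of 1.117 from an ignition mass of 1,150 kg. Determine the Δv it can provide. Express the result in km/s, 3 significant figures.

Δv = v_e · ln(1.117) = 14710.0 × 0.1106 ≈ 1627.6 m/s.

Δv ≈ 1.63 km/s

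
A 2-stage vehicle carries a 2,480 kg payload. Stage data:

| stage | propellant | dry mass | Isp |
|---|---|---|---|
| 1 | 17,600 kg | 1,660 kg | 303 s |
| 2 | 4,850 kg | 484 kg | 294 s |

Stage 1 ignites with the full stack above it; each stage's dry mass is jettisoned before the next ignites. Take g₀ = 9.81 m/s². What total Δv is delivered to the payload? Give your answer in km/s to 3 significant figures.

Ignition mass of stage 1 = 17,600+1,660 + 4,850+484 + 2,480 = 27,074 kg.
Stage 1: m₀ = 27,074 kg, m_f = 27,074 − 17,600 = 9,474 kg; Δv = 303×9.81×ln(2.858) = 2972.4×1.0500 ≈ 3121 m/s.
Stage 2: m₀ = 7,814 kg, m_f = 7,814 − 4,850 = 2,964 kg; Δv = 294×9.81×ln(2.636) = 2884.1×0.9694 ≈ 2796 m/s.
Total Δv = 3121 + 2796 = 5917 m/s.

Δv ≈ 5.92 km/s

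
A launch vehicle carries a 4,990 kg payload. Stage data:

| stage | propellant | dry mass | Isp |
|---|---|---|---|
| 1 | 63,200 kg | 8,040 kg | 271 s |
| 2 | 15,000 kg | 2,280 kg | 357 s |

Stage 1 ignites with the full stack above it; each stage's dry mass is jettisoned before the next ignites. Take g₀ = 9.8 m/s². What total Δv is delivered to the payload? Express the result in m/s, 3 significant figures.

Δv ≈ 6910 m/s

Ignition mass of stage 1 = 63,200+8,040 + 15,000+2,280 + 4,990 = 93,510 kg.
Stage 1: m₀ = 93,510 kg, m_f = 93,510 − 63,200 = 30,310 kg; Δv = 271×9.8×ln(3.085) = 2655.8×1.1266 ≈ 2992 m/s.
Stage 2: m₀ = 22,270 kg, m_f = 22,270 − 15,000 = 7,270 kg; Δv = 357×9.8×ln(3.063) = 3498.6×1.1195 ≈ 3917 m/s.
Total Δv = 2992 + 3917 = 6909 m/s.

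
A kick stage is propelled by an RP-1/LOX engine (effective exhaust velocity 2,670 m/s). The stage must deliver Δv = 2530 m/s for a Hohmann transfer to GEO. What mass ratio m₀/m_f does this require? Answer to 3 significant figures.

By the Tsiolkovsky rocket equation, m₀/m_f = exp(Δv / v_e) = exp(2530 / 2670.0) = exp(0.9476) = 2.5794.

mass ratio ≈ 2.58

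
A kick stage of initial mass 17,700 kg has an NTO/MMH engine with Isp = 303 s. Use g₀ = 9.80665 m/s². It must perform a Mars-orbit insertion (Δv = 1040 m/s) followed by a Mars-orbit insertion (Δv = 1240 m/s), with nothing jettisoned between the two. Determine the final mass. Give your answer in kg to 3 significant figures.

v_e = Isp · g₀ = 303 × 9.80665 = 2971.4 m/s.
After the first burn: m = 17700 × exp(−1040/2971.4) = 17700 × 0.70469 = 12,473 kg.
After the second burn: m = 12,473 × exp(−1240/2971.4) = 12,473 × 0.65882 = 8,217.46 kg.

final mass ≈ 8220 kg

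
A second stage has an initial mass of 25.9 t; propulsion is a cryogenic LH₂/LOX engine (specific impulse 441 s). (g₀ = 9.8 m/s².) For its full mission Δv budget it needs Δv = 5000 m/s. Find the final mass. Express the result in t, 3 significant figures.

v_e = Isp · g₀ = 441 × 9.8 = 4321.8 m/s.
m₀/m_f = exp(Δv / v_e) = exp(5000 / 4321.8) = exp(1.1569) = 3.1801.
m_f = m₀ / 3.1801 = 25.9 / 3.1801 = 8.1444 t.

final mass ≈ 8.14 t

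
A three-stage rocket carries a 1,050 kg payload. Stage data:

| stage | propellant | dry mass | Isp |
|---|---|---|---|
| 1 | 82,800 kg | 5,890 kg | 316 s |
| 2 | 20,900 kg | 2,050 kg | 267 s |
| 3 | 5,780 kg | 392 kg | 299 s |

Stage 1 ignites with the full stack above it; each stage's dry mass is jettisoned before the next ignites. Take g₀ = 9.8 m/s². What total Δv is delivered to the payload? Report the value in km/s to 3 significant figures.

Δv ≈ 11.5 km/s

Ignition mass of stage 1 = 82,800+5,890 + 20,900+2,050 + 5,780+392 + 1,050 = 118,862 kg.
Stage 1: m₀ = 118,862 kg, m_f = 118,862 − 82,800 = 36,062 kg; Δv = 316×9.8×ln(3.296) = 3096.8×1.1927 ≈ 3694 m/s.
Stage 2: m₀ = 30,172 kg, m_f = 30,172 − 20,900 = 9,272 kg; Δv = 267×9.8×ln(3.254) = 2616.6×1.1799 ≈ 3087 m/s.
Stage 3: m₀ = 7,222 kg, m_f = 7,222 − 5,780 = 1,442 kg; Δv = 299×9.8×ln(5.008) = 2930.2×1.6111 ≈ 4721 m/s.
Total Δv = 3694 + 3087 + 4721 = 11502 m/s.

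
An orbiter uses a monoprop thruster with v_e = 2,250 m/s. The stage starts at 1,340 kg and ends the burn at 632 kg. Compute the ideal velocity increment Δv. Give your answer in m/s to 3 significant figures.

Δv ≈ 1690 m/s

Δv = v_e · ln(m₀/m_f) = 2250.0 × ln(2.12) = 2250.0 × 0.7515 ≈ 1691.0 m/s.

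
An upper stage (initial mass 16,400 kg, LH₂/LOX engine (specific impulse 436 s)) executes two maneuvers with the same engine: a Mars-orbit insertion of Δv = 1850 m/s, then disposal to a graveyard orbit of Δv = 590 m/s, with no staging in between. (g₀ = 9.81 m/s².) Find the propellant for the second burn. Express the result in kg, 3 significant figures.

v_e = Isp · g₀ = 436 × 9.81 = 4277.2 m/s.
After the first burn: m = 16400 × exp(−1850/4277.2) = 16400 × 0.64887 = 10,641.5 kg.
After the second burn: m = 10,641.5 × exp(−590/4277.2) = 10,641.5 × 0.87115 = 9,270.34 kg.
Second-burn propellant = 10,641.5 − 9,270.34 = 1,371.16 kg.

propellant for the second burn ≈ 1370 kg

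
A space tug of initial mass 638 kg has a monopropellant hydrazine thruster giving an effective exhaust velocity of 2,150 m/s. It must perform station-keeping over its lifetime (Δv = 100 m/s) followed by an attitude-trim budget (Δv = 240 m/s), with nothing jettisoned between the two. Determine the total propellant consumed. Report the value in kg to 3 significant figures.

total propellant consumed ≈ 93.3 kg

After the first burn: m = 638 × exp(−100/2150.0) = 638 × 0.95455 = 609.003 kg.
After the second burn: m = 609.003 × exp(−240/2150.0) = 609.003 × 0.89438 = 544.68 kg.
Total propellant = m₀ − m_final = 638 − 544.68 = 93.32 kg.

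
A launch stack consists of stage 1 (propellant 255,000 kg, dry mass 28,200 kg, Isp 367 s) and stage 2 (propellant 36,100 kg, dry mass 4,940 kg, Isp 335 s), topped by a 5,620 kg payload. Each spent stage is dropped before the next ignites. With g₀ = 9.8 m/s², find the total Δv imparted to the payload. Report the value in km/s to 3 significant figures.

Δv ≈ 10.2 km/s

Ignition mass of stage 1 = 255,000+28,200 + 36,100+4,940 + 5,620 = 329,860 kg.
Stage 1: m₀ = 329,860 kg, m_f = 329,860 − 255,000 = 74,860 kg; Δv = 367×9.8×ln(4.406) = 3596.6×1.4830 ≈ 5334 m/s.
Stage 2: m₀ = 46,660 kg, m_f = 46,660 − 36,100 = 10,560 kg; Δv = 335×9.8×ln(4.419) = 3283.0×1.4858 ≈ 4878 m/s.
Total Δv = 5334 + 4878 = 10212 m/s.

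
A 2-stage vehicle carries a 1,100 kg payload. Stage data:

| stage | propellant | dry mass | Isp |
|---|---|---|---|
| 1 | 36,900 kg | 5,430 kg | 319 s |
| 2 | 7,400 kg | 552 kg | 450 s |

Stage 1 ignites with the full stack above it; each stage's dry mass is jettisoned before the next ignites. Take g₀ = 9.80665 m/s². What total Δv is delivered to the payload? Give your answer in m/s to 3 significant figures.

Ignition mass of stage 1 = 36,900+5,430 + 7,400+552 + 1,100 = 51,382 kg.
Stage 1: m₀ = 51,382 kg, m_f = 51,382 − 36,900 = 14,482 kg; Δv = 319×9.80665×ln(3.548) = 3128.3×1.2664 ≈ 3962 m/s.
Stage 2: m₀ = 9,052 kg, m_f = 9,052 − 7,400 = 1,652 kg; Δv = 450×9.80665×ln(5.479) = 4413.0×1.7010 ≈ 7506 m/s.
Total Δv = 3962 + 7506 = 11468 m/s.

Δv ≈ 11500 m/s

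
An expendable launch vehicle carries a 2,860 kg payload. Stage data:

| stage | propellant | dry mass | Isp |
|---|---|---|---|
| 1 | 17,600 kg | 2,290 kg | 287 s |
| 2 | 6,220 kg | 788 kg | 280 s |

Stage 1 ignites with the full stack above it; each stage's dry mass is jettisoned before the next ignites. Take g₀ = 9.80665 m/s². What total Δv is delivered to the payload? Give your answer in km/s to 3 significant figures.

Δv ≈ 5.25 km/s

Ignition mass of stage 1 = 17,600+2,290 + 6,220+788 + 2,860 = 29,758 kg.
Stage 1: m₀ = 29,758 kg, m_f = 29,758 − 17,600 = 12,158 kg; Δv = 287×9.80665×ln(2.448) = 2814.5×0.8951 ≈ 2519 m/s.
Stage 2: m₀ = 9,868 kg, m_f = 9,868 − 6,220 = 3,648 kg; Δv = 280×9.80665×ln(2.705) = 2745.9×0.9951 ≈ 2732 m/s.
Total Δv = 2519 + 2732 = 5251 m/s.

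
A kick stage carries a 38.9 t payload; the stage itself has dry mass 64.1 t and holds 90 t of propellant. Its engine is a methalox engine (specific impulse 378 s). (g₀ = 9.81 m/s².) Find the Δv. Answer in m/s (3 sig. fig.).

v_e = Isp · g₀ = 378 × 9.81 = 3708.2 m/s.
m₀ = payload + dry + propellant = 38.9 + 64.1 + 90 = 193 t.
m_f = payload + dry = 38.9 + 64.1 = 103 t.
Δv = v_e · ln(m₀/m_f) = 3708.2 × ln(1.874) = 3708.2 × 0.6280 ≈ 2328.6 m/s.

Δv ≈ 2330 m/s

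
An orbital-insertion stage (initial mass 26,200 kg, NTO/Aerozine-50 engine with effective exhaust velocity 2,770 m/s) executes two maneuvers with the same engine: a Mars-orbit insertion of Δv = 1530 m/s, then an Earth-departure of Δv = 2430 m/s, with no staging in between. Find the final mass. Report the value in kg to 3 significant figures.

final mass ≈ 6270 kg

After the first burn: m = 26200 × exp(−1530/2770.0) = 26200 × 0.57560 = 15,080.7 kg.
After the second burn: m = 15,080.7 × exp(−2430/2770.0) = 15,080.7 × 0.41592 = 6,272.36 kg.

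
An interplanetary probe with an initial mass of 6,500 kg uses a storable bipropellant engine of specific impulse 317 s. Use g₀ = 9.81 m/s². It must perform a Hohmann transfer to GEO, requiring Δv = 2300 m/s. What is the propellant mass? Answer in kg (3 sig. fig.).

v_e = Isp · g₀ = 317 × 9.81 = 3109.8 m/s.
From the ideal rocket equation, m₀/m_f = exp(Δv / v_e) = exp(2300 / 3109.8) = exp(0.7396) = 2.0951.
m_f = 6,500 / 2.0951 = 3,102.48 kg, so propellant = m₀ − m_f = 6,500 − 3,102.48 = 3,397.52 kg.

propellant mass ≈ 3400 kg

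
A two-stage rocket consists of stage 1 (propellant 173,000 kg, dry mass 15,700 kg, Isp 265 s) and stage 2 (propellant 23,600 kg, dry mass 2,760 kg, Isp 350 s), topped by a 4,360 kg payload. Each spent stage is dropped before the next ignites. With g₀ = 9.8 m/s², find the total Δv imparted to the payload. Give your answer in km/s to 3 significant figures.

Ignition mass of stage 1 = 173,000+15,700 + 23,600+2,760 + 4,360 = 219,420 kg.
Stage 1: m₀ = 219,420 kg, m_f = 219,420 − 173,000 = 46,420 kg; Δv = 265×9.8×ln(4.727) = 2597.0×1.5533 ≈ 4034 m/s.
Stage 2: m₀ = 30,720 kg, m_f = 30,720 − 23,600 = 7,120 kg; Δv = 350×9.8×ln(4.315) = 3430.0×1.4620 ≈ 5015 m/s.
Total Δv = 4034 + 5015 = 9049 m/s.

Δv ≈ 9.05 km/s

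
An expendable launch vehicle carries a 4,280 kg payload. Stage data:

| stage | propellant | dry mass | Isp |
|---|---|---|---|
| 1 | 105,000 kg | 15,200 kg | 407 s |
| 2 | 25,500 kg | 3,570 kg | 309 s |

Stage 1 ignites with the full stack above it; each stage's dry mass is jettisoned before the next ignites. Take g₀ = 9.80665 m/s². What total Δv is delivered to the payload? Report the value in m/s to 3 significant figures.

Ignition mass of stage 1 = 105,000+15,200 + 25,500+3,570 + 4,280 = 153,550 kg.
Stage 1: m₀ = 153,550 kg, m_f = 153,550 − 105,000 = 48,550 kg; Δv = 407×9.80665×ln(3.163) = 3991.3×1.1514 ≈ 4596 m/s.
Stage 2: m₀ = 33,350 kg, m_f = 33,350 − 25,500 = 7,850 kg; Δv = 309×9.80665×ln(4.248) = 3030.3×1.4465 ≈ 4383 m/s.
Total Δv = 4596 + 4383 = 8979 m/s.

Δv ≈ 8980 m/s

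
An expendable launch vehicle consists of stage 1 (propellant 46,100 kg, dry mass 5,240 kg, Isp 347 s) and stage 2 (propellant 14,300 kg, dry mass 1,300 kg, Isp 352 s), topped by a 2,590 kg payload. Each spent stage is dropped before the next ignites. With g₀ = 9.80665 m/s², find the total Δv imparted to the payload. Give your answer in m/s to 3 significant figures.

Δv ≈ 9030 m/s

Ignition mass of stage 1 = 46,100+5,240 + 14,300+1,300 + 2,590 = 69,530 kg.
Stage 1: m₀ = 69,530 kg, m_f = 69,530 − 46,100 = 23,430 kg; Δv = 347×9.80665×ln(2.968) = 3402.9×1.0877 ≈ 3701 m/s.
Stage 2: m₀ = 18,190 kg, m_f = 18,190 − 14,300 = 3,890 kg; Δv = 352×9.80665×ln(4.676) = 3451.9×1.5425 ≈ 5324 m/s.
Total Δv = 3701 + 5324 = 9025 m/s.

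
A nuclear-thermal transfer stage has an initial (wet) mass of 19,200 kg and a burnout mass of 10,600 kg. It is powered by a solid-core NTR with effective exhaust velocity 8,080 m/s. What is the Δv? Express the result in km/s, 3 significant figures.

Δv = v_e · ln(m₀/m_f) = 8080.0 × ln(1.811) = 8080.0 × 0.5941 ≈ 4800.0 m/s.

Δv ≈ 4.80 km/s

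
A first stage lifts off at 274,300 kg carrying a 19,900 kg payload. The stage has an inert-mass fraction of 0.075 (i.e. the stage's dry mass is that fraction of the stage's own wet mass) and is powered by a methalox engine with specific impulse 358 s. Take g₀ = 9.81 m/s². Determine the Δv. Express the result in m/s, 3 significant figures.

Δv ≈ 6850 m/s

Stage wet mass = m₀ − payload = 274,300 − 19,900 = 254,400 kg.
Stage dry mass = ε × stage wet mass = 0.075 × 254,400 = 19,080 kg.
Burnout mass m_f = stage dry + payload = 19,080 + 19,900 = 38,980 kg.
v_e = Isp · g₀ = 358 × 9.81 = 3512.0 m/s.
Δv = v_e · ln(274,300/38,980) = 3512.0 × ln(7.037) = 3512.0 × 1.9512 ≈ 6852 m/s.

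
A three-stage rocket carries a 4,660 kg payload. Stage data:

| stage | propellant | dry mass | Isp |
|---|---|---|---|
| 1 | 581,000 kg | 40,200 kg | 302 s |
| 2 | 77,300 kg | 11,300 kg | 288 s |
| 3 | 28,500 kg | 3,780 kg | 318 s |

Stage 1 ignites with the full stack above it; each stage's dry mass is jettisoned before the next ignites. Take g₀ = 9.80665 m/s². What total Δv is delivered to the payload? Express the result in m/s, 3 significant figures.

Δv ≈ 11800 m/s

Ignition mass of stage 1 = 581,000+40,200 + 77,300+11,300 + 28,500+3,780 + 4,660 = 746,740 kg.
Stage 1: m₀ = 746,740 kg, m_f = 746,740 − 581,000 = 165,740 kg; Δv = 302×9.80665×ln(4.505) = 2961.6×1.5053 ≈ 4458 m/s.
Stage 2: m₀ = 125,540 kg, m_f = 125,540 − 77,300 = 48,240 kg; Δv = 288×9.80665×ln(2.602) = 2824.3×0.9564 ≈ 2701 m/s.
Stage 3: m₀ = 36,940 kg, m_f = 36,940 − 28,500 = 8,440 kg; Δv = 318×9.80665×ln(4.377) = 3118.5×1.4763 ≈ 4604 m/s.
Total Δv = 4458 + 2701 + 4604 = 11763 m/s.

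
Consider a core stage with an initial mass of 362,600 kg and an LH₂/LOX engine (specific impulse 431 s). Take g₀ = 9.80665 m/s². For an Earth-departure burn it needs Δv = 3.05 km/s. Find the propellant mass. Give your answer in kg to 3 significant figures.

propellant mass ≈ 186000 kg

v_e = Isp · g₀ = 431 × 9.80665 = 4226.7 m/s.
Rocket equation: m₀/m_f = exp(Δv / v_e) = exp(3050 / 4226.7) = exp(0.7216) = 2.0577.
m_f = 362,600 / 2.0577 = 176,216 kg, so propellant = m₀ − m_f = 362,600 − 176,216 = 186,384 kg.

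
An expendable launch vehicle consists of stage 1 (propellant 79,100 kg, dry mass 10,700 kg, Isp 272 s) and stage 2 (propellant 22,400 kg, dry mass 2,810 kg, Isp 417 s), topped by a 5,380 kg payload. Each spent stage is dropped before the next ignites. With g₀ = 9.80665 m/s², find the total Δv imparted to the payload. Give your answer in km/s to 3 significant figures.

Ignition mass of stage 1 = 79,100+10,700 + 22,400+2,810 + 5,380 = 120,390 kg.
Stage 1: m₀ = 120,390 kg, m_f = 120,390 − 79,100 = 41,290 kg; Δv = 272×9.80665×ln(2.916) = 2667.4×1.0701 ≈ 2854 m/s.
Stage 2: m₀ = 30,590 kg, m_f = 30,590 − 22,400 = 8,190 kg; Δv = 417×9.80665×ln(3.735) = 4089.4×1.3178 ≈ 5389 m/s.
Total Δv = 2854 + 5389 = 8243 m/s.

Δv ≈ 8.24 km/s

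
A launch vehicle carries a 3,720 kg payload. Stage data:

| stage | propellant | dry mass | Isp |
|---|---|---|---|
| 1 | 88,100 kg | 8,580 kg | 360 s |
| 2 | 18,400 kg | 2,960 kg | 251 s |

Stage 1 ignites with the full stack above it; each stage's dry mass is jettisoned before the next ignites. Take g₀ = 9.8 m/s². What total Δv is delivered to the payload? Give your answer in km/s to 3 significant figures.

Ignition mass of stage 1 = 88,100+8,580 + 18,400+2,960 + 3,720 = 121,760 kg.
Stage 1: m₀ = 121,760 kg, m_f = 121,760 − 88,100 = 33,660 kg; Δv = 360×9.8×ln(3.617) = 3528.0×1.2857 ≈ 4536 m/s.
Stage 2: m₀ = 25,080 kg, m_f = 25,080 − 18,400 = 6,680 kg; Δv = 251×9.8×ln(3.754) = 2459.8×1.3230 ≈ 3254 m/s.
Total Δv = 4536 + 3254 = 7790 m/s.

Δv ≈ 7.79 km/s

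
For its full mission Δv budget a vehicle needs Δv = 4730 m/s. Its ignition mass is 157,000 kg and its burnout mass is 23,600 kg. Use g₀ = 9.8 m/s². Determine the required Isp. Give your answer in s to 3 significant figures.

Isp ≈ 255 s

ln(m₀/m_f) = ln(157000/23600) = ln(6.653) = 1.8950.
Using Δv = v_e ln(m₀/m_f): v_e = Δv / ln(m₀/m_f) = 4730 / 1.8950 = 2496.0 m/s.
Isp = v_e / g₀ = 2496.0 / 9.8 = 254.7 s.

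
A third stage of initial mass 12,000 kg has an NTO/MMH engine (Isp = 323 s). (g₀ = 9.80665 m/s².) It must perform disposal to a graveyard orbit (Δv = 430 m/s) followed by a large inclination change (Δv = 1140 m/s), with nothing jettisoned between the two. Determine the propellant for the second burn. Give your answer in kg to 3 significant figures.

v_e = Isp · g₀ = 323 × 9.80665 = 3167.5 m/s.
After the first burn: m = 12000 × exp(−430/3167.5) = 12000 × 0.87306 = 10,476.7 kg.
After the second burn: m = 10,476.7 × exp(−1140/3167.5) = 10,476.7 × 0.69775 = 7,310.12 kg.
Second-burn propellant = 10,476.7 − 7,310.12 = 3,166.58 kg.

propellant for the second burn ≈ 3170 kg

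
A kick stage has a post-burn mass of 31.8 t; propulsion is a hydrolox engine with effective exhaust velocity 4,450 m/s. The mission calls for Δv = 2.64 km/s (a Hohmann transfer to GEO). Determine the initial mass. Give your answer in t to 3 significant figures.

initial mass ≈ 57.6 t

By the Tsiolkovsky rocket equation, m₀/m_f = exp(Δv / v_e) = exp(2640 / 4450.0) = exp(0.5933) = 1.8099.
m₀ = m_f × 1.8099 = 31.8 × 1.8099 = 57.5548 t.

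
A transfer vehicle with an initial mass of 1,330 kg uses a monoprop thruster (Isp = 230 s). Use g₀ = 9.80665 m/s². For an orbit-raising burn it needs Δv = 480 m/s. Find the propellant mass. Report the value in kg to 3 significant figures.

propellant mass ≈ 255 kg

v_e = Isp · g₀ = 230 × 9.80665 = 2255.5 m/s.
m₀/m_f = exp(Δv / v_e) = exp(480 / 2255.5) = exp(0.2128) = 1.2371.
m_f = 1,330 / 1.2371 = 1,075.09 kg, so propellant = m₀ − m_f = 1,330 − 1,075.09 = 254.91 kg.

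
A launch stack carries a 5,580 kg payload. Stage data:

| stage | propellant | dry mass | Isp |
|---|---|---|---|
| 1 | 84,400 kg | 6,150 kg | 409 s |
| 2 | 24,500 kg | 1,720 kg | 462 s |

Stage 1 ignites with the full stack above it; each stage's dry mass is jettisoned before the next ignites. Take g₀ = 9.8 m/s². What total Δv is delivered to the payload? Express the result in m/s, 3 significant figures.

Δv ≈ 11400 m/s

Ignition mass of stage 1 = 84,400+6,150 + 24,500+1,720 + 5,580 = 122,350 kg.
Stage 1: m₀ = 122,350 kg, m_f = 122,350 − 84,400 = 37,950 kg; Δv = 409×9.8×ln(3.224) = 4008.2×1.1706 ≈ 4692 m/s.
Stage 2: m₀ = 31,800 kg, m_f = 31,800 − 24,500 = 7,300 kg; Δv = 462×9.8×ln(4.356) = 4527.6×1.4716 ≈ 6663 m/s.
Total Δv = 4692 + 6663 = 11355 m/s.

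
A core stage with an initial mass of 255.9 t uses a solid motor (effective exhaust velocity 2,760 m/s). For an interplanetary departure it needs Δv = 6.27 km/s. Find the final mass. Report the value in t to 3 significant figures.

From the ideal rocket equation, m₀/m_f = exp(Δv / v_e) = exp(6270 / 2760.0) = exp(2.2717) = 9.6962.
m_f = m₀ / 9.6962 = 255.9 / 9.6962 = 26.3918 t.

final mass ≈ 26.4 t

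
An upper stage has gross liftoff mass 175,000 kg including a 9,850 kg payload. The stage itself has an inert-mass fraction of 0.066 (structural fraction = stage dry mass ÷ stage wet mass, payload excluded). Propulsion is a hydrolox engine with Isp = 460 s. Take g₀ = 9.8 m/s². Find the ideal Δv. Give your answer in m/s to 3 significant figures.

Stage wet mass = m₀ − payload = 175,000 − 9,850 = 165,150 kg.
Stage dry mass = ε × stage wet mass = 0.066 × 165,150 = 10,899.9 kg.
Burnout mass m_f = stage dry + payload = 10,899.9 + 9,850 = 20,749.9 kg.
v_e = Isp · g₀ = 460 × 9.8 = 4508.0 m/s.
Rocket equation: Δv = v_e · ln(175,000/20,749.9) = 4508.0 × ln(8.434) = 4508.0 × 2.1322 ≈ 9612 m/s.

Δv ≈ 9610 m/s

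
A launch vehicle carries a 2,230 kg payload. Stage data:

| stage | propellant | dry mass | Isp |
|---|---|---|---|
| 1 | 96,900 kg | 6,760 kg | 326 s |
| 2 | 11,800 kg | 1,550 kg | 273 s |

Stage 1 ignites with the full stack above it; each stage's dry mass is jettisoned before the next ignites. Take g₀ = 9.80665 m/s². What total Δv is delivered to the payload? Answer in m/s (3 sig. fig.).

Δv ≈ 9150 m/s

Ignition mass of stage 1 = 96,900+6,760 + 11,800+1,550 + 2,230 = 119,240 kg.
Stage 1: m₀ = 119,240 kg, m_f = 119,240 − 96,900 = 22,340 kg; Δv = 326×9.80665×ln(5.338) = 3197.0×1.6748 ≈ 5354 m/s.
Stage 2: m₀ = 15,580 kg, m_f = 15,580 − 11,800 = 3,780 kg; Δv = 273×9.80665×ln(4.122) = 2677.2×1.4163 ≈ 3792 m/s.
Total Δv = 5354 + 3792 = 9146 m/s.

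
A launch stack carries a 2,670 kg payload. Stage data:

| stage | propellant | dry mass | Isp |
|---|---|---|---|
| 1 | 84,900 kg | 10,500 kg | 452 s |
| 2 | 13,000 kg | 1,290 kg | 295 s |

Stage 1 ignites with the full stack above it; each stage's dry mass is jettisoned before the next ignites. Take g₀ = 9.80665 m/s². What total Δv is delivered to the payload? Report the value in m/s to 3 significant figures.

Ignition mass of stage 1 = 84,900+10,500 + 13,000+1,290 + 2,670 = 112,360 kg.
Stage 1: m₀ = 112,360 kg, m_f = 112,360 − 84,900 = 27,460 kg; Δv = 452×9.80665×ln(4.092) = 4432.6×1.4090 ≈ 6245 m/s.
Stage 2: m₀ = 16,960 kg, m_f = 16,960 − 13,000 = 3,960 kg; Δv = 295×9.80665×ln(4.283) = 2893.0×1.4546 ≈ 4208 m/s.
Total Δv = 6245 + 4208 = 10453 m/s.

Δv ≈ 10500 m/s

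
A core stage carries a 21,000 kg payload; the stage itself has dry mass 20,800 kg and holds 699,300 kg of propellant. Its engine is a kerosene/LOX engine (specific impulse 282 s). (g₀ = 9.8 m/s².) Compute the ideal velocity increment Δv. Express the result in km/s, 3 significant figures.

v_e = Isp · g₀ = 282 × 9.8 = 2763.6 m/s.
m₀ = payload + dry + propellant = 21,000 + 20,800 + 699,300 = 741,100 kg.
m_f = payload + dry = 21,000 + 20,800 = 41,800 kg.
Δv = v_e · ln(m₀/m_f) = 2763.6 × ln(17.73) = 2763.6 × 2.8752 ≈ 7946.0 m/s.

Δv ≈ 7.95 km/s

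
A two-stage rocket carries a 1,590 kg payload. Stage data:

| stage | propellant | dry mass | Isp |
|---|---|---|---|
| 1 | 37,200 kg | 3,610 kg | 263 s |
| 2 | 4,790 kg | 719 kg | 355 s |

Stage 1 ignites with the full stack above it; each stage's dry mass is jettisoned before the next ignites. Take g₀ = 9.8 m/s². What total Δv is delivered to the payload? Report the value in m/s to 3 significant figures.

Δv ≈ 7770 m/s

Ignition mass of stage 1 = 37,200+3,610 + 4,790+719 + 1,590 = 47,909 kg.
Stage 1: m₀ = 47,909 kg, m_f = 47,909 − 37,200 = 10,709 kg; Δv = 263×9.8×ln(4.474) = 2577.4×1.4982 ≈ 3862 m/s.
Stage 2: m₀ = 7,099 kg, m_f = 7,099 − 4,790 = 2,309 kg; Δv = 355×9.8×ln(3.074) = 3479.0×1.1231 ≈ 3907 m/s.
Total Δv = 3862 + 3907 = 7769 m/s.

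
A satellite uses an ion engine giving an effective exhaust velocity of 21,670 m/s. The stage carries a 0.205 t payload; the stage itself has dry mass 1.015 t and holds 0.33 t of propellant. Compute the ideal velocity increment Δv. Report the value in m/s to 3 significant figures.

m₀ = payload + dry + propellant = 0.205 + 1.015 + 0.33 = 1.55 t.
m_f = payload + dry = 0.205 + 1.015 = 1.22 t.
By the Tsiolkovsky rocket equation, Δv = v_e · ln(m₀/m_f) = 21670.0 × ln(1.27) = 21670.0 × 0.2394 ≈ 5187.9 m/s.

Δv ≈ 5190 m/s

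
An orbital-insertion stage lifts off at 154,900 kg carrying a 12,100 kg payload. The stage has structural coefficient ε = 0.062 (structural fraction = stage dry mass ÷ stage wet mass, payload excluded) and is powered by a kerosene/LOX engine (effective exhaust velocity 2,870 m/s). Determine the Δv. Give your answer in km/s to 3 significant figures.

Δv ≈ 5.74 km/s

Stage wet mass = m₀ − payload = 154,900 − 12,100 = 142,800 kg.
Stage dry mass = ε × stage wet mass = 0.062 × 142,800 = 8,853.6 kg.
Burnout mass m_f = stage dry + payload = 8,853.6 + 12,100 = 20,953.6 kg.
Δv = v_e · ln(154,900/20,953.6) = 2870.0 × ln(7.393) = 2870.0 × 2.0005 ≈ 5741 m/s.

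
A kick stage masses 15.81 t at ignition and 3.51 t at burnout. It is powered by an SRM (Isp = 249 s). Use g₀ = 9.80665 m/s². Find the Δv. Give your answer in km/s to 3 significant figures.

v_e = Isp · g₀ = 249 × 9.80665 = 2441.9 m/s.
Δv = v_e · ln(m₀/m_f) = 2441.9 × ln(4.504) = 2441.9 × 1.5050 ≈ 3675.1 m/s.

Δv ≈ 3.68 km/s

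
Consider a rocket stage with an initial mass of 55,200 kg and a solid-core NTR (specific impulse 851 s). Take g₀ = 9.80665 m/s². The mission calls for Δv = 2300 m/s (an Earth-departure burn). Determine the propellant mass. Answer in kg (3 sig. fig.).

v_e = Isp · g₀ = 851 × 9.80665 = 8345.5 m/s.
m₀/m_f = exp(Δv / v_e) = exp(2300 / 8345.5) = exp(0.2756) = 1.3173.
m_f = 55,200 / 1.3173 = 41,903.9 kg, so propellant = m₀ − m_f = 55,200 − 41,903.9 = 13,296.1 kg.

propellant mass ≈ 13300 kg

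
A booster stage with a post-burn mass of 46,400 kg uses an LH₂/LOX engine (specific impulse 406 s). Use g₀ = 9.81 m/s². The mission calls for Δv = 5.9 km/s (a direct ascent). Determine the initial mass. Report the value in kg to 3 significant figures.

initial mass ≈ 204000 kg

v_e = Isp · g₀ = 406 × 9.81 = 3982.9 m/s.
From the ideal rocket equation, m₀/m_f = exp(Δv / v_e) = exp(5900 / 3982.9) = exp(1.4813) = 4.3989.
m₀ = m_f × 4.3989 = 46,400 × 4.3989 = 204,109 kg.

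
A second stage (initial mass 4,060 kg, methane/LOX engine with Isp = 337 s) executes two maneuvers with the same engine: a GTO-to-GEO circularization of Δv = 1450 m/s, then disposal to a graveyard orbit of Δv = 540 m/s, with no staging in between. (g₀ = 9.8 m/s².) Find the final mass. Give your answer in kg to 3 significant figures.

v_e = Isp · g₀ = 337 × 9.8 = 3302.6 m/s.
After the first burn: m = 4060 × exp(−1450/3302.6) = 4060 × 0.64465 = 2,617.28 kg.
After the second burn: m = 2,617.28 × exp(−540/3302.6) = 2,617.28 × 0.84916 = 2,222.49 kg.

final mass ≈ 2220 kg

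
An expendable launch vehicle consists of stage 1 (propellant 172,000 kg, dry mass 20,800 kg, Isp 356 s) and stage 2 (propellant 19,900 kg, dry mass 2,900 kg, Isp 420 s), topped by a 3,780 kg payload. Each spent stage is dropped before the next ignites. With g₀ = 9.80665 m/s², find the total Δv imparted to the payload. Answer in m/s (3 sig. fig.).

Δv ≈ 11000 m/s

Ignition mass of stage 1 = 172,000+20,800 + 19,900+2,900 + 3,780 = 219,380 kg.
Stage 1: m₀ = 219,380 kg, m_f = 219,380 − 172,000 = 47,380 kg; Δv = 356×9.80665×ln(4.63) = 3491.2×1.5326 ≈ 5351 m/s.
Stage 2: m₀ = 26,580 kg, m_f = 26,580 − 19,900 = 6,680 kg; Δv = 420×9.80665×ln(3.979) = 4118.8×1.3810 ≈ 5688 m/s.
Total Δv = 5351 + 5688 = 11039 m/s.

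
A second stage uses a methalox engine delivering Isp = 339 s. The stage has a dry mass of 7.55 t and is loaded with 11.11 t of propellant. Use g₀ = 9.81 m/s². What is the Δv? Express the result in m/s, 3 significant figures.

Δv ≈ 3010 m/s

v_e = Isp · g₀ = 339 × 9.81 = 3325.6 m/s.
m₀ = m_dry + m_prop = 7.55 + 11.11 = 18.66 t.
Δv = v_e · ln(m₀/m_f) = 3325.6 × ln(2.472) = 3325.6 × 0.9048 ≈ 3009.1 m/s.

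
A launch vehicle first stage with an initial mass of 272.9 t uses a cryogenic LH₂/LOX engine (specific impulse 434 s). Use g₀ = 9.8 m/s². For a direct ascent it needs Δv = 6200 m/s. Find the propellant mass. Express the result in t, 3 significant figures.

v_e = Isp · g₀ = 434 × 9.8 = 4253.2 m/s.
By the Tsiolkovsky rocket equation, m₀/m_f = exp(Δv / v_e) = exp(6200 / 4253.2) = exp(1.4577) = 4.2962.
m_f = 272.9 / 4.2962 = 63.5213 t, so propellant = m₀ − m_f = 272.9 − 63.5213 = 209.3787 t.

propellant mass ≈ 209 t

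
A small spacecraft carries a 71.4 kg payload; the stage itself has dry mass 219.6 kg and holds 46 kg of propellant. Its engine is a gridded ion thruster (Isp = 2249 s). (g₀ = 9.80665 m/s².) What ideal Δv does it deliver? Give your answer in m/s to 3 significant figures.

Δv ≈ 3240 m/s

v_e = Isp · g₀ = 2249 × 9.80665 = 22055.2 m/s.
m₀ = payload + dry + propellant = 71.4 + 219.6 + 46 = 337 kg.
m_f = payload + dry = 71.4 + 219.6 = 291 kg.
From the ideal rocket equation, Δv = v_e · ln(m₀/m_f) = 22055.2 × ln(1.158) = 22055.2 × 0.1468 ≈ 3236.8 m/s.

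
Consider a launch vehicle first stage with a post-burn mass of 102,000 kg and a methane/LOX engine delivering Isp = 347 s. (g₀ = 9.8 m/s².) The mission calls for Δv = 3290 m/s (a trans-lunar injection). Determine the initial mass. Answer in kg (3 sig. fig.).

v_e = Isp · g₀ = 347 × 9.8 = 3400.6 m/s.
From the ideal rocket equation, m₀/m_f = exp(Δv / v_e) = exp(3290 / 3400.6) = exp(0.9675) = 2.6313.
m₀ = m_f × 2.6313 = 102,000 × 2.6313 = 268,393 kg.

initial mass ≈ 268000 kg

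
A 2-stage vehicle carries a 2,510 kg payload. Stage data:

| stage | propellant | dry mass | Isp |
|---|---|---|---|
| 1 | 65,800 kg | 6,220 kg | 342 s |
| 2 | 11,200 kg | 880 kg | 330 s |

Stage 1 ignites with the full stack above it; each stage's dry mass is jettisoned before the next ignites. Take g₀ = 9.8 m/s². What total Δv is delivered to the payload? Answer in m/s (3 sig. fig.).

Ignition mass of stage 1 = 65,800+6,220 + 11,200+880 + 2,510 = 86,610 kg.
Stage 1: m₀ = 86,610 kg, m_f = 86,610 − 65,800 = 20,810 kg; Δv = 342×9.8×ln(4.162) = 3351.6×1.4260 ≈ 4779 m/s.
Stage 2: m₀ = 14,590 kg, m_f = 14,590 − 11,200 = 3,390 kg; Δv = 330×9.8×ln(4.304) = 3234.0×1.4595 ≈ 4720 m/s.
Total Δv = 4779 + 4720 = 9499 m/s.

Δv ≈ 9500 m/s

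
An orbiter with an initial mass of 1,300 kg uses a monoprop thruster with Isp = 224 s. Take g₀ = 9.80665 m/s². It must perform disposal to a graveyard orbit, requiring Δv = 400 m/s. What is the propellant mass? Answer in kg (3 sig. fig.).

propellant mass ≈ 216 kg

v_e = Isp · g₀ = 224 × 9.80665 = 2196.7 m/s.
From the ideal rocket equation, m₀/m_f = exp(Δv / v_e) = exp(400 / 2196.7) = exp(0.1821) = 1.1997.
m_f = 1,300 / 1.1997 = 1,083.6 kg, so propellant = m₀ − m_f = 1,300 − 1,083.6 = 216.4 kg.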